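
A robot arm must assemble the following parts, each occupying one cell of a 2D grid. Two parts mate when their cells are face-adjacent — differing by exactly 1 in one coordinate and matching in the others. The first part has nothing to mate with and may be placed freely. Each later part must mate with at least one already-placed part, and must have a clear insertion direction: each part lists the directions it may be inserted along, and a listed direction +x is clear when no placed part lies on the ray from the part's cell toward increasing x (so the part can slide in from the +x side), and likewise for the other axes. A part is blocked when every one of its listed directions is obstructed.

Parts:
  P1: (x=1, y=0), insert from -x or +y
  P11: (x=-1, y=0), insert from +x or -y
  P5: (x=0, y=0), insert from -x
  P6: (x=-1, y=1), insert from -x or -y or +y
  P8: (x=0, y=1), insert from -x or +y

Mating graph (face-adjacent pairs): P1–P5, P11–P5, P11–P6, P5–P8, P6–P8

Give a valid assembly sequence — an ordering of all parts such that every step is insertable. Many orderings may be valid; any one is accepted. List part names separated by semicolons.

1. P1@(1, 0) [-x clear] — {P1}
2. P5@(0, 0) [-x clear] — {P1, P5}
3. P11@(-1, 0) [-y clear] — {P1, P11, P5}
4. P6@(-1, 1) [-x clear] — {P1, P11, P5, P6}
5. P8@(0, 1) [+y clear] — {P1, P11, P5, P6, P8}

P1; P5; P11; P6; P8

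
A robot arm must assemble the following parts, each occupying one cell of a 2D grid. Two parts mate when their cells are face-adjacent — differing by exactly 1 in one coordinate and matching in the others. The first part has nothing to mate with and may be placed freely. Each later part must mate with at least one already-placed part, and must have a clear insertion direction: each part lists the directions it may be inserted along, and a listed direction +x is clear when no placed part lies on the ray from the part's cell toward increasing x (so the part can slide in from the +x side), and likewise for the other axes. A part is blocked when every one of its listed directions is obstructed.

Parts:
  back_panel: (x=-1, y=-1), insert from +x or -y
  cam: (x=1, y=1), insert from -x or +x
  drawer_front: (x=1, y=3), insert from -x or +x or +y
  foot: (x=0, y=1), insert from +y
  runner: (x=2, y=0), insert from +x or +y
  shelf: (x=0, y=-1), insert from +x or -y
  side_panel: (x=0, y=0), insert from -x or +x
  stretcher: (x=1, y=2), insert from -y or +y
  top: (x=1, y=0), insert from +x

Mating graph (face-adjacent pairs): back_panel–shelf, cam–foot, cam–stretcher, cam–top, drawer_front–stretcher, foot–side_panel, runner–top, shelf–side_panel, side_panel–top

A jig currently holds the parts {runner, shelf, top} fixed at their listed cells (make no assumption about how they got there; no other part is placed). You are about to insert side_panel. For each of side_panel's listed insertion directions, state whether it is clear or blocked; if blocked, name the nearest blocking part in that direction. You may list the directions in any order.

+x: blocked by top; -x: clear

-x: ray from side_panel(0, 0) has no placed part ⇒ clear
+x: nearest on ray is top@(1, 0) ⇒ blocked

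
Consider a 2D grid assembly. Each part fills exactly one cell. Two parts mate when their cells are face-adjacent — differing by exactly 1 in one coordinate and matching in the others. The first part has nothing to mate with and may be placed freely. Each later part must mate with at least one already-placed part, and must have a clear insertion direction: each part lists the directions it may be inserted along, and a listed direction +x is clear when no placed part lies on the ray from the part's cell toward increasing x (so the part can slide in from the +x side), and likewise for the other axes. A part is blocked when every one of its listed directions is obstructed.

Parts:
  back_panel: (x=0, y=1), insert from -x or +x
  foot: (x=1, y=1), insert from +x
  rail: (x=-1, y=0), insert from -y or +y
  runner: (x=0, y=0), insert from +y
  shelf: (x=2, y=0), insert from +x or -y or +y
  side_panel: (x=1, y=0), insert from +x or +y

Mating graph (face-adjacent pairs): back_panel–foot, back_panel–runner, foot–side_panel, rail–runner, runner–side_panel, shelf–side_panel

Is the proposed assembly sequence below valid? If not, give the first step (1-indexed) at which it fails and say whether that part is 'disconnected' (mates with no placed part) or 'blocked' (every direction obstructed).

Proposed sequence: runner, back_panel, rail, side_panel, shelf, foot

1. runner@(0, 0) [+y clear] — {runner}
2. back_panel@(0, 1) [-x clear] — {back_panel, runner}
3. rail@(-1, 0) [-y clear] — {back_panel, rail, runner}
4. side_panel@(1, 0) [+x clear] — {back_panel, rail, runner, side_panel}
5. shelf@(2, 0) [+x clear] — {back_panel, rail, runner, shelf, side_panel}
6. foot@(1, 1) [+x clear] — {back_panel, foot, rail, runner, shelf, side_panel}

Valid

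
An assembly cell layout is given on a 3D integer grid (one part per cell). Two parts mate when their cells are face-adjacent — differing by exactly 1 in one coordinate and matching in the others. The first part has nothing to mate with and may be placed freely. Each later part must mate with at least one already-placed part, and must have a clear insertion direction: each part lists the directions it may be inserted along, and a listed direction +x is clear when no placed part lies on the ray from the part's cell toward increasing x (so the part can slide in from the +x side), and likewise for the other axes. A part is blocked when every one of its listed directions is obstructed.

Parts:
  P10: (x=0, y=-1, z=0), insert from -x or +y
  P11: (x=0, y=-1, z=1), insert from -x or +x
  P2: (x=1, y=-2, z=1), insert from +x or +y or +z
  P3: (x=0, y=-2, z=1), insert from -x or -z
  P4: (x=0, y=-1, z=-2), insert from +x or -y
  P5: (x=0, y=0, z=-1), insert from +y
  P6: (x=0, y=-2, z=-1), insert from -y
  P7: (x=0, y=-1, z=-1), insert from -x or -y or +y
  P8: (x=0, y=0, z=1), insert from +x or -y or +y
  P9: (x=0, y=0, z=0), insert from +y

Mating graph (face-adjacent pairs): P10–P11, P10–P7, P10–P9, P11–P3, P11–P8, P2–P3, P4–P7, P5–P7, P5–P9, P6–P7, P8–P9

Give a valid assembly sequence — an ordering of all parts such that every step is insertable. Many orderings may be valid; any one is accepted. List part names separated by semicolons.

P11; P10; P7; P4; P5; P6; P9; P3; P2; P8

1. P11@(0, -1, 1) [-x clear] — {P11}
2. P10@(0, -1, 0) [-x clear] — {P10, P11}
3. P7@(0, -1, -1) [-x clear] — {P10, P11, P7}
4. P4@(0, -1, -2) [+x clear] — {P10, P11, P4, P7}
5. P5@(0, 0, -1) [+y clear] — {P10, P11, P4, P5, P7}
6. P6@(0, -2, -1) [-y clear] — {P10, P11, P4, P5, P6, P7}
7. P9@(0, 0, 0) [+y clear] — {P10, P11, P4, P5, P6, P7, P9}
8. P3@(0, -2, 1) [-x clear] — {P10, P11, P3, P4, P5, P6, P7, P9}
9. P2@(1, -2, 1) [+x clear] — {P10, P11, P2, P3, P4, P5, P6, P7, P9}
10. P8@(0, 0, 1) [+x clear] — {P10, P11, P2, P3, P4, P5, P6, P7, P8, P9}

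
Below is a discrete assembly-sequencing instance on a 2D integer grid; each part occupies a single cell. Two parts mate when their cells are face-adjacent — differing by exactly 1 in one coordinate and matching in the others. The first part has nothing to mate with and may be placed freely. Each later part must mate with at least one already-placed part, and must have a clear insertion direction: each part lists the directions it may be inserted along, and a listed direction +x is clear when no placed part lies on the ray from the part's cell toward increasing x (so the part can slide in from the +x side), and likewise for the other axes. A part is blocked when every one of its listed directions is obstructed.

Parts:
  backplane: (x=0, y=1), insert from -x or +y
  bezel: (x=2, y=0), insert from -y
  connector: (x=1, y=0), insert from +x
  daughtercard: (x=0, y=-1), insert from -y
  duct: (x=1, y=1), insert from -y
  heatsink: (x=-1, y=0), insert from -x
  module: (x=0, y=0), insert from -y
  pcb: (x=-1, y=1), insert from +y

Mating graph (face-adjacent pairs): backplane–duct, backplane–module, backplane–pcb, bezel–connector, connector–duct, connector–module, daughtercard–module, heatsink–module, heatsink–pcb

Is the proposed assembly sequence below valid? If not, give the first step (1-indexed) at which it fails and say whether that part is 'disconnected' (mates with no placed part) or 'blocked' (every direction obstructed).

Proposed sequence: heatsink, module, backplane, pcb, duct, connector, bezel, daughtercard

Valid

1. heatsink@(-1, 0) [-x clear] — {heatsink}
2. module@(0, 0) [-y clear] — {heatsink, module}
3. backplane@(0, 1) [-x clear] — {backplane, heatsink, module}
4. pcb@(-1, 1) [+y clear] — {backplane, heatsink, module, pcb}
5. duct@(1, 1) [-y clear] — {backplane, duct, heatsink, module, pcb}
6. connector@(1, 0) [+x clear] — {backplane, connector, duct, heatsink, module, pcb}
7. bezel@(2, 0) [-y clear] — {backplane, bezel, connector, duct, heatsink, module, pcb}
8. daughtercard@(0, -1) [-y clear] — {backplane, bezel, connector, daughtercard, duct, heatsink, module, pcb}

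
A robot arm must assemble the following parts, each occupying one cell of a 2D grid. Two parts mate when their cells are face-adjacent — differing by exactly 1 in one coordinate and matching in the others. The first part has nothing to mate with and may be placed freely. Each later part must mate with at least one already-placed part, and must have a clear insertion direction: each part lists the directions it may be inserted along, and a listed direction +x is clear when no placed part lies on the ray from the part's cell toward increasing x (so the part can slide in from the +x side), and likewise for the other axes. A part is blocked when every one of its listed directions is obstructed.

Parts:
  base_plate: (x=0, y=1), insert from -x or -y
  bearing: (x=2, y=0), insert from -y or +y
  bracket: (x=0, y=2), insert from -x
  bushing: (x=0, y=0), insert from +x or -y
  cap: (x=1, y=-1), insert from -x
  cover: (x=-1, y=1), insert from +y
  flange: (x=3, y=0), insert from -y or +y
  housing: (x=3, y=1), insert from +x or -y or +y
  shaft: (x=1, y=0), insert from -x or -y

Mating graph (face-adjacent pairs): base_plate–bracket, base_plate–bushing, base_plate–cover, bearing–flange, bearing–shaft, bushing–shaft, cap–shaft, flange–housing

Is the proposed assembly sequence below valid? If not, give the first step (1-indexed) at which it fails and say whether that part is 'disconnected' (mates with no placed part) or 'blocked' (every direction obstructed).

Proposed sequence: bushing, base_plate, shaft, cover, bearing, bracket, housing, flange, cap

1. bushing@(0, 0) [+x clear] — {bushing}
2. base_plate@(0, 1) [-x clear] — {base_plate, bushing}
3. shaft@(1, 0) [-y clear] — {base_plate, bushing, shaft}
4. cover@(-1, 1) [+y clear] — {base_plate, bushing, cover, shaft}
5. bearing@(2, 0) [-y clear] — {base_plate, bearing, bushing, cover, shaft}
6. bracket@(0, 2) [-x clear] — {base_plate, bearing, bracket, bushing, cover, shaft}
7. housing@(3, 1) — no placed neighbour ⇒ disconnected

Invalid at step 7 (disconnected)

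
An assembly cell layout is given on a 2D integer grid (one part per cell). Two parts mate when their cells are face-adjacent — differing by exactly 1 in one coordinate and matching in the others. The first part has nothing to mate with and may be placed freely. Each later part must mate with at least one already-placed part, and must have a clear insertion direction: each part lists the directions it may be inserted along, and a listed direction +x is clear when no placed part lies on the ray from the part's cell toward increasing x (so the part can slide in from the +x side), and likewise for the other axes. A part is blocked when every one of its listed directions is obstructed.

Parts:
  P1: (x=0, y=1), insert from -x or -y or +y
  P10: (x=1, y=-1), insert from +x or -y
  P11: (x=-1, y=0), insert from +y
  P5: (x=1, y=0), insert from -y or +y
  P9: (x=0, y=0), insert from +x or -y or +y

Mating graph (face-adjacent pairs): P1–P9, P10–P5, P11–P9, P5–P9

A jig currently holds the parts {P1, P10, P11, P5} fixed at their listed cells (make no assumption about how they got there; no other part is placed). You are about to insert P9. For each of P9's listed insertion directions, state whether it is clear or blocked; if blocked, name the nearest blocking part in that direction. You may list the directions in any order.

+x: nearest on ray is P5@(1, 0) ⇒ blocked
-y: ray from P9(0, 0) has no placed part ⇒ clear
+y: nearest on ray is P1@(0, 1) ⇒ blocked

+x: blocked by P5; +y: blocked by P1; -y: clear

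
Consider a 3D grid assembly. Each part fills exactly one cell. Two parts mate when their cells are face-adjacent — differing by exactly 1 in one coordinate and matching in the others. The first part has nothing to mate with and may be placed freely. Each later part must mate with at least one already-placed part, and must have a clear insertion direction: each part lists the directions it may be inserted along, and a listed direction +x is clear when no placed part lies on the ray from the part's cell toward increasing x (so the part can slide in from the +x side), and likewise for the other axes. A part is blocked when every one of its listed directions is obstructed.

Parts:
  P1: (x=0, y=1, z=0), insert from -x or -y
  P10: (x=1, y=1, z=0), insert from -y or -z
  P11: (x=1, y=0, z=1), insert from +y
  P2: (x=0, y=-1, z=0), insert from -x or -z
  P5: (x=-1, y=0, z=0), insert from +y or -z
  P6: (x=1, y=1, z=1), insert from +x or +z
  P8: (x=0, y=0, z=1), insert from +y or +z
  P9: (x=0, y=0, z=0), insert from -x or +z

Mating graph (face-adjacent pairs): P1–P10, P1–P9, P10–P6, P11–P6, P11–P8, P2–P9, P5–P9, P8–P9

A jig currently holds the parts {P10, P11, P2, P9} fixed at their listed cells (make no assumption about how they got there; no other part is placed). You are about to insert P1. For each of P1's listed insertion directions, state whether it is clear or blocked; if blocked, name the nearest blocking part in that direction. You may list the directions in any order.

-x: ray from P1(0, 1, 0) has no placed part ⇒ clear
-y: nearest on ray is P9@(0, 0, 0) ⇒ blocked

-x: clear; -y: blocked by P9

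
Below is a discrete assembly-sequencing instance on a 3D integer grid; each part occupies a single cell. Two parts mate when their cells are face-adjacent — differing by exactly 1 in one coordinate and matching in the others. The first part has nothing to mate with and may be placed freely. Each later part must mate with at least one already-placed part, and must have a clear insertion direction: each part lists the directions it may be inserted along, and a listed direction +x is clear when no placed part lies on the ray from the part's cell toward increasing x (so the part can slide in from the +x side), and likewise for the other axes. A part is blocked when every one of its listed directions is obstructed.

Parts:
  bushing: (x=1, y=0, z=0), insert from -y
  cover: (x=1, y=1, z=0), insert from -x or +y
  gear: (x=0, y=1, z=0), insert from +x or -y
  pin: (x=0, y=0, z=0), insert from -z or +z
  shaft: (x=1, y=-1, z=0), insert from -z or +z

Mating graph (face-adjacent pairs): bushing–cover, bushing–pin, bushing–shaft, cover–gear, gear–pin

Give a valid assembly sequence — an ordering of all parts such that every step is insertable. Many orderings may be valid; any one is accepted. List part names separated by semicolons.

bushing; cover; gear; pin; shaft

1. bushing@(1, 0, 0) [-y clear] — {bushing}
2. cover@(1, 1, 0) [-x clear] — {bushing, cover}
3. gear@(0, 1, 0) [-y clear] — {bushing, cover, gear}
4. pin@(0, 0, 0) [-z clear] — {bushing, cover, gear, pin}
5. shaft@(1, -1, 0) [-z clear] — {bushing, cover, gear, pin, shaft}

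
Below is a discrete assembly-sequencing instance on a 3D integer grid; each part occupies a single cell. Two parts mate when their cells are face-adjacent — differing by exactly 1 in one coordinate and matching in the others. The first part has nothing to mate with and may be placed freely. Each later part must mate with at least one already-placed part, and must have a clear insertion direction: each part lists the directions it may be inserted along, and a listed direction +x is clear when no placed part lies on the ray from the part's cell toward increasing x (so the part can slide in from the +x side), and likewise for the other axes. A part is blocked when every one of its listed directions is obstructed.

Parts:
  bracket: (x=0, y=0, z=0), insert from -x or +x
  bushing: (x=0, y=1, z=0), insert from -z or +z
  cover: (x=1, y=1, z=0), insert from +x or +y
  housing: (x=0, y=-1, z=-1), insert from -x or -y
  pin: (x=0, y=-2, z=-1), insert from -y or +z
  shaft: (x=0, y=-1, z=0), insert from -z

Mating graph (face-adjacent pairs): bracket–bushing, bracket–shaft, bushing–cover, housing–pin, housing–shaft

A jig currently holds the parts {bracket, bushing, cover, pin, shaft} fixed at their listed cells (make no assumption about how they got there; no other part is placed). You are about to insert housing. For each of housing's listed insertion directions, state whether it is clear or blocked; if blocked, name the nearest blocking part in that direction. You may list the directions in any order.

-x: clear; -y: blocked by pin

-x: ray from housing(0, -1, -1) has no placed part ⇒ clear
-y: nearest on ray is pin@(0, -2, -1) ⇒ blocked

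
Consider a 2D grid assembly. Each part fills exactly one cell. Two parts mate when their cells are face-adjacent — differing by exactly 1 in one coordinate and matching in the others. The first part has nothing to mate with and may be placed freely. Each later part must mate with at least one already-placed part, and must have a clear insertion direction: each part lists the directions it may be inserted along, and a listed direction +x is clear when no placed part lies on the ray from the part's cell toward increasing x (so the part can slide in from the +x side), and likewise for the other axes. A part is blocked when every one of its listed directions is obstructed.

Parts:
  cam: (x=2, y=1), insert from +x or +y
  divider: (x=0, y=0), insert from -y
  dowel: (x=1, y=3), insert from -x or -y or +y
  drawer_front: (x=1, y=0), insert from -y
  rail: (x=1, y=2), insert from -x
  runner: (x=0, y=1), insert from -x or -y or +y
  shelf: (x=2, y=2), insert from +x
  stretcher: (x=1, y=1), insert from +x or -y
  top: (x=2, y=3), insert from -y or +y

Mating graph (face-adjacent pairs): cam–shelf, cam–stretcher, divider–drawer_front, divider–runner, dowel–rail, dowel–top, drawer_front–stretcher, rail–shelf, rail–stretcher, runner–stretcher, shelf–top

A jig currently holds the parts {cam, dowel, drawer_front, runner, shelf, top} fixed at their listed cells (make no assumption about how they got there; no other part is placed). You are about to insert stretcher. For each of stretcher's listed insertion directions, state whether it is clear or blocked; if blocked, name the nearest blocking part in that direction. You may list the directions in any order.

+x: nearest on ray is cam@(2, 1) ⇒ blocked
-y: nearest on ray is drawer_front@(1, 0) ⇒ blocked

+x: blocked by cam; -y: blocked by drawer_front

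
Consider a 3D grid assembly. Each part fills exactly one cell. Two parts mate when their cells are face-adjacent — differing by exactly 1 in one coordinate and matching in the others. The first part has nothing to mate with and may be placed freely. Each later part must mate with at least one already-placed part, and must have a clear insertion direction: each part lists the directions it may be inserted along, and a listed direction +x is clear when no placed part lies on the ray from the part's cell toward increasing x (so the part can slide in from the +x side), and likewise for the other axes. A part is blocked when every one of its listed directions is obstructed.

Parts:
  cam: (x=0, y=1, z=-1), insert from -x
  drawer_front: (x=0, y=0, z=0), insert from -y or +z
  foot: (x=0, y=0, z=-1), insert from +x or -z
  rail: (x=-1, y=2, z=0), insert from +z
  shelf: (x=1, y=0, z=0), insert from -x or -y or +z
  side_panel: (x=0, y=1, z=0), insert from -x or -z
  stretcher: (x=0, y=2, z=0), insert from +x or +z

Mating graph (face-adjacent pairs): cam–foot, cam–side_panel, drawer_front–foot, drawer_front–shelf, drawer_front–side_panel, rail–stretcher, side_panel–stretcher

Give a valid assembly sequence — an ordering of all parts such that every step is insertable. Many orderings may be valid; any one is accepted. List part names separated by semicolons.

cam; side_panel; stretcher; rail; drawer_front; foot; shelf

1. cam@(0, 1, -1) [-x clear] — {cam}
2. side_panel@(0, 1, 0) [-x clear] — {cam, side_panel}
3. stretcher@(0, 2, 0) [+x clear] — {cam, side_panel, stretcher}
4. rail@(-1, 2, 0) [+z clear] — {cam, rail, side_panel, stretcher}
5. drawer_front@(0, 0, 0) [-y clear] — {cam, drawer_front, rail, side_panel, stretcher}
6. foot@(0, 0, -1) [+x clear] — {cam, drawer_front, foot, rail, side_panel, stretcher}
7. shelf@(1, 0, 0) [-y clear] — {cam, drawer_front, foot, rail, shelf, side_panel, stretcher}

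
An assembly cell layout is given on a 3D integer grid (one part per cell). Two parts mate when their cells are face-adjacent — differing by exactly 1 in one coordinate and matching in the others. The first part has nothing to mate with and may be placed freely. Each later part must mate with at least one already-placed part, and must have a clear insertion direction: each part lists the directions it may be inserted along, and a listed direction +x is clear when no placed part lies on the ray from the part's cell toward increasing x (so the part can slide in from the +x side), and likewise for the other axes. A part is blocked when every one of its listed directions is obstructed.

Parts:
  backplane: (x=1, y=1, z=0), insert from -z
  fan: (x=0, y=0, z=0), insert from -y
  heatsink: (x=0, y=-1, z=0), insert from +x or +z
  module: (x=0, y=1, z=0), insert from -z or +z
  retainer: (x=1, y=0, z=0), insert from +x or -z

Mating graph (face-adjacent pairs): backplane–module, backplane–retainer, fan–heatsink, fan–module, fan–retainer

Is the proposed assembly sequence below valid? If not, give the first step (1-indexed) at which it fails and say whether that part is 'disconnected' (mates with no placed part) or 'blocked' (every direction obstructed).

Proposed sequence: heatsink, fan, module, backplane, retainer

Invalid at step 2 (blocked)

1. heatsink@(0, -1, 0) [+x clear] — {heatsink}
2. fan@(0, 0, 0) — -y all obstructed ⇒ blocked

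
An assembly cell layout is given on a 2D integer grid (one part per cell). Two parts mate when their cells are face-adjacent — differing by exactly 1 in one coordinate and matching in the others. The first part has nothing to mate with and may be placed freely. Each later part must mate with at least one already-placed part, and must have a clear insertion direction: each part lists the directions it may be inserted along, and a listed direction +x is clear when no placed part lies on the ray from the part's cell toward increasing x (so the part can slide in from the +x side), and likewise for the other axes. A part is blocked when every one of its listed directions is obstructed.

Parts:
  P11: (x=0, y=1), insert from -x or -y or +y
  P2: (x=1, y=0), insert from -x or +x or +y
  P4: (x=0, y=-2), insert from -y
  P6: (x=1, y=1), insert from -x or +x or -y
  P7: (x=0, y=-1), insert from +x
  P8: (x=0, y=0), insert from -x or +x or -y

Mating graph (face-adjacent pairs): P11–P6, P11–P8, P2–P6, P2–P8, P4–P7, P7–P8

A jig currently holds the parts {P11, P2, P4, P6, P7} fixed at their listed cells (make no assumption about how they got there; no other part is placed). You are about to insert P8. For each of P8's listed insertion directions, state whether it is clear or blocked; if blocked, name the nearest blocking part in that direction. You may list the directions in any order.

-x: ray from P8(0, 0) has no placed part ⇒ clear
+x: nearest on ray is P2@(1, 0) ⇒ blocked
-y: nearest on ray is P7@(0, -1) ⇒ blocked

+x: blocked by P2; -x: clear; -y: blocked by P7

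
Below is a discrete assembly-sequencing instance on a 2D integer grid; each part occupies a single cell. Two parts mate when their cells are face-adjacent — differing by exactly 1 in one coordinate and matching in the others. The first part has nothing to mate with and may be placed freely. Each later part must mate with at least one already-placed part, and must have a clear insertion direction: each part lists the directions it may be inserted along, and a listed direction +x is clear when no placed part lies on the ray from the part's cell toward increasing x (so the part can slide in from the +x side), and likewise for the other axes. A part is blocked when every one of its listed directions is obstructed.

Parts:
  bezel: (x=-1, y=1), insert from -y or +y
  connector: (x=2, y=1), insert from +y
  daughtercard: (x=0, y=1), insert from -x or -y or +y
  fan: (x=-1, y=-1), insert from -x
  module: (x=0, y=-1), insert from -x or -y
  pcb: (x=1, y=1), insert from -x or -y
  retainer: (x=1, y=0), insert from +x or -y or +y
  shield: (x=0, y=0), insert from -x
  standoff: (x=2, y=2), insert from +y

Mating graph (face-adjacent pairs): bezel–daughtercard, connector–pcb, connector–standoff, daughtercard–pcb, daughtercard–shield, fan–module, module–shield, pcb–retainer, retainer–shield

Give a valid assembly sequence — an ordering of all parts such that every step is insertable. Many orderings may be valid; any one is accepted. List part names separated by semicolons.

pcb; connector; standoff; retainer; shield; module; fan; daughtercard; bezel

1. pcb@(1, 1) [-x clear] — {pcb}
2. connector@(2, 1) [+y clear] — {connector, pcb}
3. standoff@(2, 2) [+y clear] — {connector, pcb, standoff}
4. retainer@(1, 0) [+x clear] — {connector, pcb, retainer, standoff}
5. shield@(0, 0) [-x clear] — {connector, pcb, retainer, shield, standoff}
6. module@(0, -1) [-x clear] — {connector, module, pcb, retainer, shield, standoff}
7. fan@(-1, -1) [-x clear] — {connector, fan, module, pcb, retainer, shield, standoff}
8. daughtercard@(0, 1) [-x clear] — {connector, daughtercard, fan, module, pcb, retainer, shield, standoff}
9. bezel@(-1, 1) [+y clear] — {bezel, connector, daughtercard, fan, module, pcb, retainer, shield, standoff}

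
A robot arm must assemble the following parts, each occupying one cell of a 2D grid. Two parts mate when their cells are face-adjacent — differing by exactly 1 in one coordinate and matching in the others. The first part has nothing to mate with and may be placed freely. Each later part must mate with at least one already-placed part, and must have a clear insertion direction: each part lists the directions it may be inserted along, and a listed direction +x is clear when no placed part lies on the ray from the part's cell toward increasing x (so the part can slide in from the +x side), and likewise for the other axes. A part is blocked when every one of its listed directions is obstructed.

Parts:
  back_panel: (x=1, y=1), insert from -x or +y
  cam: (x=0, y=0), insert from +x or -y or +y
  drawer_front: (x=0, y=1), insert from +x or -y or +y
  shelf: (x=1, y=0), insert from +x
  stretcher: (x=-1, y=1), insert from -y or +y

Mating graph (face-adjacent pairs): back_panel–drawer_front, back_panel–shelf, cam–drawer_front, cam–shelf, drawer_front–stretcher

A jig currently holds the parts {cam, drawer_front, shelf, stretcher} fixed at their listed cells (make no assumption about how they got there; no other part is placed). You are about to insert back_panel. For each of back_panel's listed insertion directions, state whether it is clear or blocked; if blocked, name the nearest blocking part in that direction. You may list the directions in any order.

-x: nearest on ray is drawer_front@(0, 1) ⇒ blocked
+y: ray from back_panel(1, 1) has no placed part ⇒ clear

+y: clear; -x: blocked by drawer_front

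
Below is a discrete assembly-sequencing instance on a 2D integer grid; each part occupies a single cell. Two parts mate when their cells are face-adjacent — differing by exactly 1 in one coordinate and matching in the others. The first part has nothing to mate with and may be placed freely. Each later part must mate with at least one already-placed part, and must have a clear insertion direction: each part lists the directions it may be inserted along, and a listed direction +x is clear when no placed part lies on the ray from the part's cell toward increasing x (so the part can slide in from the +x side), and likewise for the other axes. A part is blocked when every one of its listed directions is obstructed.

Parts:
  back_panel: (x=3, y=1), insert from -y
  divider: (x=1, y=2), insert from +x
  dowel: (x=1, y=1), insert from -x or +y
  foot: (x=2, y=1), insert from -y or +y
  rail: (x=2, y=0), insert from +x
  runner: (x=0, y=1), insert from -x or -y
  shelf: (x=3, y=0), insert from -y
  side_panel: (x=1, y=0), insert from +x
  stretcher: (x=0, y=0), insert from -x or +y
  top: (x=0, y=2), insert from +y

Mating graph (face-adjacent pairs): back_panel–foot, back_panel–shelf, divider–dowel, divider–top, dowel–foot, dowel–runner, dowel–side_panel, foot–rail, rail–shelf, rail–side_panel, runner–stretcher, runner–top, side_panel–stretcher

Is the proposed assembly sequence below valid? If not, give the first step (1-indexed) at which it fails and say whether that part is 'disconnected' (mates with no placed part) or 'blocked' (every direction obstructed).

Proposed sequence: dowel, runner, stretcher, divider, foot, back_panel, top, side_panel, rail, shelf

1. dowel@(1, 1) [-x clear] — {dowel}
2. runner@(0, 1) [-x clear] — {dowel, runner}
3. stretcher@(0, 0) [-x clear] — {dowel, runner, stretcher}
4. divider@(1, 2) [+x clear] — {divider, dowel, runner, stretcher}
5. foot@(2, 1) [-y clear] — {divider, dowel, foot, runner, stretcher}
6. back_panel@(3, 1) [-y clear] — {back_panel, divider, dowel, foot, runner, stretcher}
7. top@(0, 2) [+y clear] — {back_panel, divider, dowel, foot, runner, stretcher, top}
8. side_panel@(1, 0) [+x clear] — {back_panel, divider, dowel, foot, runner, side_panel, stretcher, top}
9. rail@(2, 0) [+x clear] — {back_panel, divider, dowel, foot, rail, runner, side_panel, stretcher, top}
10. shelf@(3, 0) [-y clear] — {back_panel, divider, dowel, foot, rail, runner, shelf, side_panel, stretcher, top}

Valid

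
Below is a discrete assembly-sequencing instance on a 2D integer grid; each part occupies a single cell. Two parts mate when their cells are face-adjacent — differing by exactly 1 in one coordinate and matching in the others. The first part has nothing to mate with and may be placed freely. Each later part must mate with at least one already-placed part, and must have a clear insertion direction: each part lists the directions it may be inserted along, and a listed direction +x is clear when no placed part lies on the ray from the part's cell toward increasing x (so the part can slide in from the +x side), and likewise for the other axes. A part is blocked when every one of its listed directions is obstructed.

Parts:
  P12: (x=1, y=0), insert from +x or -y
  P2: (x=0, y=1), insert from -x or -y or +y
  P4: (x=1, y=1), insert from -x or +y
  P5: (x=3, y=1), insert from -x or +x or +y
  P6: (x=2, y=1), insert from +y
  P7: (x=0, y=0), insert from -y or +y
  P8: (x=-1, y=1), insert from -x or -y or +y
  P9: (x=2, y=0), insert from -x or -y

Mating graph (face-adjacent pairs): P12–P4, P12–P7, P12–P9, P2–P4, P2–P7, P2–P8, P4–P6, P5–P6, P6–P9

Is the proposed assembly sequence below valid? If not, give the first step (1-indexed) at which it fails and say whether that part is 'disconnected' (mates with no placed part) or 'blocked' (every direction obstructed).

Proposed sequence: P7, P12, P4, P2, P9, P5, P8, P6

1. P7@(0, 0) [-y clear] — {P7}
2. P12@(1, 0) [+x clear] — {P12, P7}
3. P4@(1, 1) [-x clear] — {P12, P4, P7}
4. P2@(0, 1) [-x clear] — {P12, P2, P4, P7}
5. P9@(2, 0) [-y clear] — {P12, P2, P4, P7, P9}
6. P5@(3, 1) — no placed neighbour ⇒ disconnected

Invalid at step 6 (disconnected)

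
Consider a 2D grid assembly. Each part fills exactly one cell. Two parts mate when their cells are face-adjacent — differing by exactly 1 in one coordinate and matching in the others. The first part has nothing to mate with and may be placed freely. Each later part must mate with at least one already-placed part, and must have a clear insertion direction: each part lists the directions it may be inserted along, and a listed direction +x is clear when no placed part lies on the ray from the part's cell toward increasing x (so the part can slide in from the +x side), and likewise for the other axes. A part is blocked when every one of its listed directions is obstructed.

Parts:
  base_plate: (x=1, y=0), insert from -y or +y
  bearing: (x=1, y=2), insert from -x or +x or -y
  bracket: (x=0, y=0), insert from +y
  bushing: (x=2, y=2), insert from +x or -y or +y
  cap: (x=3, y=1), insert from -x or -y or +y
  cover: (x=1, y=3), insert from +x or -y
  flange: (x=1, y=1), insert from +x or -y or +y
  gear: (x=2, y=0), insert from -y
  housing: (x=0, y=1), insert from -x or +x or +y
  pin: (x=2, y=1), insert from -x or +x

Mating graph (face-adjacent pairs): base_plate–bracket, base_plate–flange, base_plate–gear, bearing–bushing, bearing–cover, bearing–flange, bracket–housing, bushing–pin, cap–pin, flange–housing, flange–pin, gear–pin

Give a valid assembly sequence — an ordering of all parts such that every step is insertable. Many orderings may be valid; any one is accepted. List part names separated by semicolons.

1. cover@(1, 3) [+x clear] — {cover}
2. bearing@(1, 2) [-x clear] — {bearing, cover}
3. bushing@(2, 2) [+x clear] — {bearing, bushing, cover}
4. pin@(2, 1) [-x clear] — {bearing, bushing, cover, pin}
5. gear@(2, 0) [-y clear] — {bearing, bushing, cover, gear, pin}
6. cap@(3, 1) [-y clear] — {bearing, bushing, cap, cover, gear, pin}
7. flange@(1, 1) [-y clear] — {bearing, bushing, cap, cover, flange, gear, pin}
8. base_plate@(1, 0) [-y clear] — {base_plate, bearing, bushing, cap, cover, flange, gear, pin}
9. bracket@(0, 0) [+y clear] — {base_plate, bearing, bracket, bushing, cap, cover, flange, gear, pin}
10. housing@(0, 1) [-x clear] — {base_plate, bearing, bracket, bushing, cap, cover, flange, gear, housing, pin}

cover; bearing; bushing; pin; gear; cap; flange; base_plate; bracket; housing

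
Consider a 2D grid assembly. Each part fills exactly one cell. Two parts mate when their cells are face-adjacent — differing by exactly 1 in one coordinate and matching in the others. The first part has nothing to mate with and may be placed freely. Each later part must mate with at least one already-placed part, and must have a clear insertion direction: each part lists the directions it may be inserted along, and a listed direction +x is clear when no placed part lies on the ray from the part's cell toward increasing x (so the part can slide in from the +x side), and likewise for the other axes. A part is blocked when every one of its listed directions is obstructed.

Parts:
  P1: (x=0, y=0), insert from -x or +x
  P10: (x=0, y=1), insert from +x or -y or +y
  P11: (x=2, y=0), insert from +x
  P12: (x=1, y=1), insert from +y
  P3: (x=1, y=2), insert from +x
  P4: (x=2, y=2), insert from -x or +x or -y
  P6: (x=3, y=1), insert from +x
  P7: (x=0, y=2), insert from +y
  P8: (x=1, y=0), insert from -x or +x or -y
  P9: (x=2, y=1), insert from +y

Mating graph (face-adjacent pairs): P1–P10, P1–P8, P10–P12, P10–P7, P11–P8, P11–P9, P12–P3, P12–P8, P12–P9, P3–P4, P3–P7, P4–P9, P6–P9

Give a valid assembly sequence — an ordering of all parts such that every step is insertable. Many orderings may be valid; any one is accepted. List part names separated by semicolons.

P8; P1; P11; P10; P7; P9; P12; P3; P4; P6

1. P8@(1, 0) [-x clear] — {P8}
2. P1@(0, 0) [-x clear] — {P1, P8}
3. P11@(2, 0) [+x clear] — {P1, P11, P8}
4. P10@(0, 1) [+x clear] — {P1, P10, P11, P8}
5. P7@(0, 2) [+y clear] — {P1, P10, P11, P7, P8}
6. P9@(2, 1) [+y clear] — {P1, P10, P11, P7, P8, P9}
7. P12@(1, 1) [+y clear] — {P1, P10, P11, P12, P7, P8, P9}
8. P3@(1, 2) [+x clear] — {P1, P10, P11, P12, P3, P7, P8, P9}
9. P4@(2, 2) [+x clear] — {P1, P10, P11, P12, P3, P4, P7, P8, P9}
10. P6@(3, 1) [+x clear] — {P1, P10, P11, P12, P3, P4, P6, P7, P8, P9}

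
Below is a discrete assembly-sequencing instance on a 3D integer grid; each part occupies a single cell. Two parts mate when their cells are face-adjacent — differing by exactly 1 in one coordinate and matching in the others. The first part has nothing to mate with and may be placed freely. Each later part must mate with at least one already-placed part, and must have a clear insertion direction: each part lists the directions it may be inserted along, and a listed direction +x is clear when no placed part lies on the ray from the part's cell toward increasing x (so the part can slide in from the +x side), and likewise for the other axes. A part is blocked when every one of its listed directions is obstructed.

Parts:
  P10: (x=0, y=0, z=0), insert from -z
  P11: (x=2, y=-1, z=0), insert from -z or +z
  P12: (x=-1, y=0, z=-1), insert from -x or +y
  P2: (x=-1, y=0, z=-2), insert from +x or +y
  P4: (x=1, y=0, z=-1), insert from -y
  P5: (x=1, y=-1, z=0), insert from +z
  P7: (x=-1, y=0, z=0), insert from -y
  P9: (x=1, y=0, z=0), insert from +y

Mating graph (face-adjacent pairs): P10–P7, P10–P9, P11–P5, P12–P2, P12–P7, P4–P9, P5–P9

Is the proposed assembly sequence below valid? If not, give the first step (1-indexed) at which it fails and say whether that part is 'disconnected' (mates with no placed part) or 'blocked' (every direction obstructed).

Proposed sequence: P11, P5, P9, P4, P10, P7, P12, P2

Valid

1. P11@(2, -1, 0) [-z clear] — {P11}
2. P5@(1, -1, 0) [+z clear] — {P11, P5}
3. P9@(1, 0, 0) [+y clear] — {P11, P5, P9}
4. P4@(1, 0, -1) [-y clear] — {P11, P4, P5, P9}
5. P10@(0, 0, 0) [-z clear] — {P10, P11, P4, P5, P9}
6. P7@(-1, 0, 0) [-y clear] — {P10, P11, P4, P5, P7, P9}
7. P12@(-1, 0, -1) [-x clear] — {P10, P11, P12, P4, P5, P7, P9}
8. P2@(-1, 0, -2) [+x clear] — {P10, P11, P12, P2, P4, P5, P7, P9}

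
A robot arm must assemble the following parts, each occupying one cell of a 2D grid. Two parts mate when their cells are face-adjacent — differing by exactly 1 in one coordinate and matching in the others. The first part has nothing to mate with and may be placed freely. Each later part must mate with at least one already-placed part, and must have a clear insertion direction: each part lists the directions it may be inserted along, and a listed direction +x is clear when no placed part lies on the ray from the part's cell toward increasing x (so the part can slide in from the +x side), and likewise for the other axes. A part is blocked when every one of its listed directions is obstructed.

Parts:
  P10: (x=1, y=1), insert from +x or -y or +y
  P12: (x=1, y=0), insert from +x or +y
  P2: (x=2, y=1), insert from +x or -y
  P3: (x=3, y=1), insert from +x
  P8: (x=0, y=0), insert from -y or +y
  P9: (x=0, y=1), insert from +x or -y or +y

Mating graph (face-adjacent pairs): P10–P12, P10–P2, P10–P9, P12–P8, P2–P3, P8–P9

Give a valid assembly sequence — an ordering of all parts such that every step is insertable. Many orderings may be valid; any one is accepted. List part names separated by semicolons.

P12; P10; P8; P9; P2; P3

1. P12@(1, 0) [+x clear] — {P12}
2. P10@(1, 1) [+x clear] — {P10, P12}
3. P8@(0, 0) [-y clear] — {P10, P12, P8}
4. P9@(0, 1) [+y clear] — {P10, P12, P8, P9}
5. P2@(2, 1) [+x clear] — {P10, P12, P2, P8, P9}
6. P3@(3, 1) [+x clear] — {P10, P12, P2, P3, P8, P9}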